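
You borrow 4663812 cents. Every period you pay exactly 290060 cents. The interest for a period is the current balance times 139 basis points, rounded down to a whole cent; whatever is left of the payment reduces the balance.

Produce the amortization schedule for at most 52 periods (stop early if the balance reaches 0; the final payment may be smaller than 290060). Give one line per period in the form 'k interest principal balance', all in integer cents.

1. interest=⌊4663812·139/10000⌋=64826; principal=290060-64826=225234; balance=4663812-225234=4438578
2. interest=⌊4438578·139/10000⌋=61696; principal=290060-61696=228364; balance=4438578-228364=4210214
3. interest=⌊4210214·139/10000⌋=58521; principal=290060-58521=231539; balance=4210214-231539=3978675
4. interest=⌊3978675·139/10000⌋=55303; principal=290060-55303=234757; balance=3978675-234757=3743918
5. interest=⌊3743918·139/10000⌋=52040; principal=290060-52040=238020; balance=3743918-238020=3505898
6. interest=⌊3505898·139/10000⌋=48731; principal=290060-48731=241329; balance=3505898-241329=3264569
7. interest=⌊3264569·139/10000⌋=45377; principal=290060-45377=244683; balance=3264569-244683=3019886
8. interest=⌊3019886·139/10000⌋=41976; principal=290060-41976=248084; balance=3019886-248084=2771802
9. interest=⌊2771802·139/10000⌋=38528; principal=290060-38528=251532; balance=2771802-251532=2520270
10. interest=⌊2520270·139/10000⌋=35031; principal=290060-35031=255029; balance=2520270-255029=2265241
11. interest=⌊2265241·139/10000⌋=31486; principal=290060-31486=258574; balance=2265241-258574=2006667
12. interest=⌊2006667·139/10000⌋=27892; principal=290060-27892=262168; balance=2006667-262168=1744499
13. interest=⌊1744499·139/10000⌋=24248; principal=290060-24248=265812; balance=1744499-265812=1478687
14. interest=⌊1478687·139/10000⌋=20553; principal=290060-20553=269507; balance=1478687-269507=1209180
15. interest=⌊1209180·139/10000⌋=16807; principal=290060-16807=273253; balance=1209180-273253=935927
16. interest=⌊935927·139/10000⌋=13009; principal=290060-13009=277051; balance=935927-277051=658876
17. interest=⌊658876·139/10000⌋=9158; principal=290060-9158=280902; balance=658876-280902=377974
18. interest=⌊377974·139/10000⌋=5253; principal=290060-5253=284807; balance=377974-284807=93167
19. interest=⌊93167·139/10000⌋=1295; principal=min(290060-1295,93167)=93167; balance=93167-93167=0

1 64826 225234 4438578
2 61696 228364 4210214
3 58521 231539 3978675
4 55303 234757 3743918
5 52040 238020 3505898
6 48731 241329 3264569
7 45377 244683 3019886
8 41976 248084 2771802
9 38528 251532 2520270
10 35031 255029 2265241
11 31486 258574 2006667
12 27892 262168 1744499
13 24248 265812 1478687
14 20553 269507 1209180
15 16807 273253 935927
16 13009 277051 658876
17 9158 280902 377974
18 5253 284807 93167
19 1295 93167 0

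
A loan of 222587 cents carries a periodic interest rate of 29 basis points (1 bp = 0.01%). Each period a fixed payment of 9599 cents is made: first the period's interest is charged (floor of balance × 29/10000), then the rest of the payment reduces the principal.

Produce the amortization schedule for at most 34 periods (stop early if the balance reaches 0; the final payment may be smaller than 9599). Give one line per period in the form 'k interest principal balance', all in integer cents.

1 645 8954 213633
2 619 8980 204653
3 593 9006 195647
4 567 9032 186615
5 541 9058 177557
6 514 9085 168472
7 488 9111 159361
8 462 9137 150224
9 435 9164 141060
10 409 9190 131870
11 382 9217 122653
12 355 9244 113409
13 328 9271 104138
14 302 9297 94841
15 275 9324 85517
16 247 9352 76165
17 220 9379 66786
18 193 9406 57380
19 166 9433 47947
20 139 9460 38487
21 111 9488 28999
22 84 9515 19484
23 56 9543 9941
24 28 9571 370
25 1 370 0

1. interest=⌊222587·29/10000⌋=645; principal=9599-645=8954; balance=222587-8954=213633
2. interest=⌊213633·29/10000⌋=619; principal=9599-619=8980; balance=213633-8980=204653
3. interest=⌊204653·29/10000⌋=593; principal=9599-593=9006; balance=204653-9006=195647
4. interest=⌊195647·29/10000⌋=567; principal=9599-567=9032; balance=195647-9032=186615
5. interest=⌊186615·29/10000⌋=541; principal=9599-541=9058; balance=186615-9058=177557
6. interest=⌊177557·29/10000⌋=514; principal=9599-514=9085; balance=177557-9085=168472
7. interest=⌊168472·29/10000⌋=488; principal=9599-488=9111; balance=168472-9111=159361
8. interest=⌊159361·29/10000⌋=462; principal=9599-462=9137; balance=159361-9137=150224
9. interest=⌊150224·29/10000⌋=435; principal=9599-435=9164; balance=150224-9164=141060
10. interest=⌊141060·29/10000⌋=409; principal=9599-409=9190; balance=141060-9190=131870
11. interest=⌊131870·29/10000⌋=382; principal=9599-382=9217; balance=131870-9217=122653
12. interest=⌊122653·29/10000⌋=355; principal=9599-355=9244; balance=122653-9244=113409
13. interest=⌊113409·29/10000⌋=328; principal=9599-328=9271; balance=113409-9271=104138
14. interest=⌊104138·29/10000⌋=302; principal=9599-302=9297; balance=104138-9297=94841
15. interest=⌊94841·29/10000⌋=275; principal=9599-275=9324; balance=94841-9324=85517
16. interest=⌊85517·29/10000⌋=247; principal=9599-247=9352; balance=85517-9352=76165
17. interest=⌊76165·29/10000⌋=220; principal=9599-220=9379; balance=76165-9379=66786
18. interest=⌊66786·29/10000⌋=193; principal=9599-193=9406; balance=66786-9406=57380
19. interest=⌊57380·29/10000⌋=166; principal=9599-166=9433; balance=57380-9433=47947
20. interest=⌊47947·29/10000⌋=139; principal=9599-139=9460; balance=47947-9460=38487
21. interest=⌊38487·29/10000⌋=111; principal=9599-111=9488; balance=38487-9488=28999
22. interest=⌊28999·29/10000⌋=84; principal=9599-84=9515; balance=28999-9515=19484
23. interest=⌊19484·29/10000⌋=56; principal=9599-56=9543; balance=19484-9543=9941
24. interest=⌊9941·29/10000⌋=28; principal=9599-28=9571; balance=9941-9571=370
25. interest=⌊370·29/10000⌋=1; principal=min(9599-1,370)=370; balance=370-370=0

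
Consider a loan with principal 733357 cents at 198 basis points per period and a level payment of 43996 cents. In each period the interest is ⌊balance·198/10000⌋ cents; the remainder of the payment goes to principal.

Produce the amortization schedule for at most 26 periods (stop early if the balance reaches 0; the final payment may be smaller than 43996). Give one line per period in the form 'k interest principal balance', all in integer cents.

1. interest=⌊733357·198/10000⌋=14520; principal=43996-14520=29476; balance=733357-29476=703881
2. interest=⌊703881·198/10000⌋=13936; principal=43996-13936=30060; balance=703881-30060=673821
3. interest=⌊673821·198/10000⌋=13341; principal=43996-13341=30655; balance=673821-30655=643166
4. interest=⌊643166·198/10000⌋=12734; principal=43996-12734=31262; balance=643166-31262=611904
5. interest=⌊611904·198/10000⌋=12115; principal=43996-12115=31881; balance=611904-31881=580023
6. interest=⌊580023·198/10000⌋=11484; principal=43996-11484=32512; balance=580023-32512=547511
7. interest=⌊547511·198/10000⌋=10840; principal=43996-10840=33156; balance=547511-33156=514355
8. interest=⌊514355·198/10000⌋=10184; principal=43996-10184=33812; balance=514355-33812=480543
9. interest=⌊480543·198/10000⌋=9514; principal=43996-9514=34482; balance=480543-34482=446061
10. interest=⌊446061·198/10000⌋=8832; principal=43996-8832=35164; balance=446061-35164=410897
11. interest=⌊410897·198/10000⌋=8135; principal=43996-8135=35861; balance=410897-35861=375036
12. interest=⌊375036·198/10000⌋=7425; principal=43996-7425=36571; balance=375036-36571=338465
13. interest=⌊338465·198/10000⌋=6701; principal=43996-6701=37295; balance=338465-37295=301170
14. interest=⌊301170·198/10000⌋=5963; principal=43996-5963=38033; balance=301170-38033=263137
15. interest=⌊263137·198/10000⌋=5210; principal=43996-5210=38786; balance=263137-38786=224351
16. interest=⌊224351·198/10000⌋=4442; principal=43996-4442=39554; balance=224351-39554=184797
17. interest=⌊184797·198/10000⌋=3658; principal=43996-3658=40338; balance=184797-40338=144459
18. interest=⌊144459·198/10000⌋=2860; principal=43996-2860=41136; balance=144459-41136=103323
19. interest=⌊103323·198/10000⌋=2045; principal=43996-2045=41951; balance=103323-41951=61372
20. interest=⌊61372·198/10000⌋=1215; principal=43996-1215=42781; balance=61372-42781=18591
21. interest=⌊18591·198/10000⌋=368; principal=min(43996-368,18591)=18591; balance=18591-18591=0

1 14520 29476 703881
2 13936 30060 673821
3 13341 30655 643166
4 12734 31262 611904
5 12115 31881 580023
6 11484 32512 547511
7 10840 33156 514355
8 10184 33812 480543
9 9514 34482 446061
10 8832 35164 410897
11 8135 35861 375036
12 7425 36571 338465
13 6701 37295 301170
14 5963 38033 263137
15 5210 38786 224351
16 4442 39554 184797
17 3658 40338 144459
18 2860 41136 103323
19 2045 41951 61372
20 1215 42781 18591
21 368 18591 0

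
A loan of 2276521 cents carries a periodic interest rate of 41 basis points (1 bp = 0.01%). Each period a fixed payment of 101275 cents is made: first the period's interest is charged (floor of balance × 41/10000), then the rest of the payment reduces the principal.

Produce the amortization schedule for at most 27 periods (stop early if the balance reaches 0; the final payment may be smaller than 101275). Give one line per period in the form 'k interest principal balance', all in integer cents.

1. interest=⌊2276521·41/10000⌋=9333; principal=101275-9333=91942; balance=2276521-91942=2184579
2. interest=⌊2184579·41/10000⌋=8956; principal=101275-8956=92319; balance=2184579-92319=2092260
3. interest=⌊2092260·41/10000⌋=8578; principal=101275-8578=92697; balance=2092260-92697=1999563
4. interest=⌊1999563·41/10000⌋=8198; principal=101275-8198=93077; balance=1999563-93077=1906486
5. interest=⌊1906486·41/10000⌋=7816; principal=101275-7816=93459; balance=1906486-93459=1813027
6. interest=⌊1813027·41/10000⌋=7433; principal=101275-7433=93842; balance=1813027-93842=1719185
7. interest=⌊1719185·41/10000⌋=7048; principal=101275-7048=94227; balance=1719185-94227=1624958
8. interest=⌊1624958·41/10000⌋=6662; principal=101275-6662=94613; balance=1624958-94613=1530345
9. interest=⌊1530345·41/10000⌋=6274; principal=101275-6274=95001; balance=1530345-95001=1435344
10. interest=⌊1435344·41/10000⌋=5884; principal=101275-5884=95391; balance=1435344-95391=1339953
11. interest=⌊1339953·41/10000⌋=5493; principal=101275-5493=95782; balance=1339953-95782=1244171
12. interest=⌊1244171·41/10000⌋=5101; principal=101275-5101=96174; balance=1244171-96174=1147997
13. interest=⌊1147997·41/10000⌋=4706; principal=101275-4706=96569; balance=1147997-96569=1051428
14. interest=⌊1051428·41/10000⌋=4310; principal=101275-4310=96965; balance=1051428-96965=954463
15. interest=⌊954463·41/10000⌋=3913; principal=101275-3913=97362; balance=954463-97362=857101
16. interest=⌊857101·41/10000⌋=3514; principal=101275-3514=97761; balance=857101-97761=759340
17. interest=⌊759340·41/10000⌋=3113; principal=101275-3113=98162; balance=759340-98162=661178
18. interest=⌊661178·41/10000⌋=2710; principal=101275-2710=98565; balance=661178-98565=562613
19. interest=⌊562613·41/10000⌋=2306; principal=101275-2306=98969; balance=562613-98969=463644
20. interest=⌊463644·41/10000⌋=1900; principal=101275-1900=99375; balance=463644-99375=364269
21. interest=⌊364269·41/10000⌋=1493; principal=101275-1493=99782; balance=364269-99782=264487
22. interest=⌊264487·41/10000⌋=1084; principal=101275-1084=100191; balance=264487-100191=164296
23. interest=⌊164296·41/10000⌋=673; principal=101275-673=100602; balance=164296-100602=63694
24. interest=⌊63694·41/10000⌋=261; principal=min(101275-261,63694)=63694; balance=63694-63694=0

1 9333 91942 2184579
2 8956 92319 2092260
3 8578 92697 1999563
4 8198 93077 1906486
5 7816 93459 1813027
6 7433 93842 1719185
7 7048 94227 1624958
8 6662 94613 1530345
9 6274 95001 1435344
10 5884 95391 1339953
11 5493 95782 1244171
12 5101 96174 1147997
13 4706 96569 1051428
14 4310 96965 954463
15 3913 97362 857101
16 3514 97761 759340
17 3113 98162 661178
18 2710 98565 562613
19 2306 98969 463644
20 1900 99375 364269
21 1493 99782 264487
22 1084 100191 164296
23 673 100602 63694
24 261 63694 0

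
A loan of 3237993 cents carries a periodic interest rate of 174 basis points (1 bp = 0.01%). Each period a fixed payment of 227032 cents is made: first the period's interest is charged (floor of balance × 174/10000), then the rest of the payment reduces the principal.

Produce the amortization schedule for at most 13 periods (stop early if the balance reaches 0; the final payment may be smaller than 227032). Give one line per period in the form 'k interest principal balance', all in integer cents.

1 56341 170691 3067302
2 53371 173661 2893641
3 50349 176683 2716958
4 47275 179757 2537201
5 44147 182885 2354316
6 40965 186067 2168249
7 37727 189305 1978944
8 34433 192599 1786345
9 31082 195950 1590395
10 27672 199360 1391035
11 24204 202828 1188207
12 20674 206358 981849
13 17084 209948 771901

1. interest=⌊3237993·174/10000⌋=56341; principal=227032-56341=170691; balance=3237993-170691=3067302
2. interest=⌊3067302·174/10000⌋=53371; principal=227032-53371=173661; balance=3067302-173661=2893641
3. interest=⌊2893641·174/10000⌋=50349; principal=227032-50349=176683; balance=2893641-176683=2716958
4. interest=⌊2716958·174/10000⌋=47275; principal=227032-47275=179757; balance=2716958-179757=2537201
5. interest=⌊2537201·174/10000⌋=44147; principal=227032-44147=182885; balance=2537201-182885=2354316
6. interest=⌊2354316·174/10000⌋=40965; principal=227032-40965=186067; balance=2354316-186067=2168249
7. interest=⌊2168249·174/10000⌋=37727; principal=227032-37727=189305; balance=2168249-189305=1978944
8. interest=⌊1978944·174/10000⌋=34433; principal=227032-34433=192599; balance=1978944-192599=1786345
9. interest=⌊1786345·174/10000⌋=31082; principal=227032-31082=195950; balance=1786345-195950=1590395
10. interest=⌊1590395·174/10000⌋=27672; principal=227032-27672=199360; balance=1590395-199360=1391035
11. interest=⌊1391035·174/10000⌋=24204; principal=227032-24204=202828; balance=1391035-202828=1188207
12. interest=⌊1188207·174/10000⌋=20674; principal=227032-20674=206358; balance=1188207-206358=981849
13. interest=⌊981849·174/10000⌋=17084; principal=227032-17084=209948; balance=981849-209948=771901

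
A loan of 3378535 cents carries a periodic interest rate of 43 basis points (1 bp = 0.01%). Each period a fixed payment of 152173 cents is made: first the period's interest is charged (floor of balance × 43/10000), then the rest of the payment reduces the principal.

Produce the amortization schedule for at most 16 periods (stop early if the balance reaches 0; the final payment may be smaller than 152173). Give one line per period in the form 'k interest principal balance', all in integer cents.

1. interest=⌊3378535·43/10000⌋=14527; principal=152173-14527=137646; balance=3378535-137646=3240889
2. interest=⌊3240889·43/10000⌋=13935; principal=152173-13935=138238; balance=3240889-138238=3102651
3. interest=⌊3102651·43/10000⌋=13341; principal=152173-13341=138832; balance=3102651-138832=2963819
4. interest=⌊2963819·43/10000⌋=12744; principal=152173-12744=139429; balance=2963819-139429=2824390
5. interest=⌊2824390·43/10000⌋=12144; principal=152173-12144=140029; balance=2824390-140029=2684361
6. interest=⌊2684361·43/10000⌋=11542; principal=152173-11542=140631; balance=2684361-140631=2543730
7. interest=⌊2543730·43/10000⌋=10938; principal=152173-10938=141235; balance=2543730-141235=2402495
8. interest=⌊2402495·43/10000⌋=10330; principal=152173-10330=141843; balance=2402495-141843=2260652
9. interest=⌊2260652·43/10000⌋=9720; principal=152173-9720=142453; balance=2260652-142453=2118199
10. interest=⌊2118199·43/10000⌋=9108; principal=152173-9108=143065; balance=2118199-143065=1975134
11. interest=⌊1975134·43/10000⌋=8493; principal=152173-8493=143680; balance=1975134-143680=1831454
12. interest=⌊1831454·43/10000⌋=7875; principal=152173-7875=144298; balance=1831454-144298=1687156
13. interest=⌊1687156·43/10000⌋=7254; principal=152173-7254=144919; balance=1687156-144919=1542237
14. interest=⌊1542237·43/10000⌋=6631; principal=152173-6631=145542; balance=1542237-145542=1396695
15. interest=⌊1396695·43/10000⌋=6005; principal=152173-6005=146168; balance=1396695-146168=1250527
16. interest=⌊1250527·43/10000⌋=5377; principal=152173-5377=146796; balance=1250527-146796=1103731

1 14527 137646 3240889
2 13935 138238 3102651
3 13341 138832 2963819
4 12744 139429 2824390
5 12144 140029 2684361
6 11542 140631 2543730
7 10938 141235 2402495
8 10330 141843 2260652
9 9720 142453 2118199
10 9108 143065 1975134
11 8493 143680 1831454
12 7875 144298 1687156
13 7254 144919 1542237
14 6631 145542 1396695
15 6005 146168 1250527
16 5377 146796 1103731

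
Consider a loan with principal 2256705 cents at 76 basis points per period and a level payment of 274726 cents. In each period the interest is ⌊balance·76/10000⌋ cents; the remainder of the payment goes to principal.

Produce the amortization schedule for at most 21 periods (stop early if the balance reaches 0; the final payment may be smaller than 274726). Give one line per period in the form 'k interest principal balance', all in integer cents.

1 17150 257576 1999129
2 15193 259533 1739596
3 13220 261506 1478090
4 11233 263493 1214597
5 9230 265496 949101
6 7213 267513 681588
7 5180 269546 412042
8 3131 271595 140447
9 1067 140447 0

1. interest=⌊2256705·76/10000⌋=17150; principal=274726-17150=257576; balance=2256705-257576=1999129
2. interest=⌊1999129·76/10000⌋=15193; principal=274726-15193=259533; balance=1999129-259533=1739596
3. interest=⌊1739596·76/10000⌋=13220; principal=274726-13220=261506; balance=1739596-261506=1478090
4. interest=⌊1478090·76/10000⌋=11233; principal=274726-11233=263493; balance=1478090-263493=1214597
5. interest=⌊1214597·76/10000⌋=9230; principal=274726-9230=265496; balance=1214597-265496=949101
6. interest=⌊949101·76/10000⌋=7213; principal=274726-7213=267513; balance=949101-267513=681588
7. interest=⌊681588·76/10000⌋=5180; principal=274726-5180=269546; balance=681588-269546=412042
8. interest=⌊412042·76/10000⌋=3131; principal=274726-3131=271595; balance=412042-271595=140447
9. interest=⌊140447·76/10000⌋=1067; principal=min(274726-1067,140447)=140447; balance=140447-140447=0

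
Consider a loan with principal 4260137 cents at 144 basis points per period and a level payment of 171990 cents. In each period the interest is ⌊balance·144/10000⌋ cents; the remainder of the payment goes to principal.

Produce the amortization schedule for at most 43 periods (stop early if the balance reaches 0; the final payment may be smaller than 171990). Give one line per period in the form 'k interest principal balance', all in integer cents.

1 61345 110645 4149492
2 59752 112238 4037254
3 58136 113854 3923400
4 56496 115494 3807906
5 54833 117157 3690749
6 53146 118844 3571905
7 51435 120555 3451350
8 49699 122291 3329059
9 47938 124052 3205007
10 46152 125838 3079169
11 44340 127650 2951519
12 42501 129489 2822030
13 40637 131353 2690677
14 38745 133245 2557432
15 36827 135163 2422269
16 34880 137110 2285159
17 32906 139084 2146075
18 30903 141087 2004988
19 28871 143119 1861869
20 26810 145180 1716689
21 24720 147270 1569419
22 22599 149391 1420028
23 20448 151542 1268486
24 18266 153724 1114762
25 16052 155938 958824
26 13807 158183 800641
27 11529 160461 640180
28 9218 162772 477408
29 6874 165116 312292
30 4497 167493 144799
31 2085 144799 0

1. interest=⌊4260137·144/10000⌋=61345; principal=171990-61345=110645; balance=4260137-110645=4149492
2. interest=⌊4149492·144/10000⌋=59752; principal=171990-59752=112238; balance=4149492-112238=4037254
3. interest=⌊4037254·144/10000⌋=58136; principal=171990-58136=113854; balance=4037254-113854=3923400
4. interest=⌊3923400·144/10000⌋=56496; principal=171990-56496=115494; balance=3923400-115494=3807906
5. interest=⌊3807906·144/10000⌋=54833; principal=171990-54833=117157; balance=3807906-117157=3690749
6. interest=⌊3690749·144/10000⌋=53146; principal=171990-53146=118844; balance=3690749-118844=3571905
7. interest=⌊3571905·144/10000⌋=51435; principal=171990-51435=120555; balance=3571905-120555=3451350
8. interest=⌊3451350·144/10000⌋=49699; principal=171990-49699=122291; balance=3451350-122291=3329059
9. interest=⌊3329059·144/10000⌋=47938; principal=171990-47938=124052; balance=3329059-124052=3205007
10. interest=⌊3205007·144/10000⌋=46152; principal=171990-46152=125838; balance=3205007-125838=3079169
11. interest=⌊3079169·144/10000⌋=44340; principal=171990-44340=127650; balance=3079169-127650=2951519
12. interest=⌊2951519·144/10000⌋=42501; principal=171990-42501=129489; balance=2951519-129489=2822030
13. interest=⌊2822030·144/10000⌋=40637; principal=171990-40637=131353; balance=2822030-131353=2690677
14. interest=⌊2690677·144/10000⌋=38745; principal=171990-38745=133245; balance=2690677-133245=2557432
15. interest=⌊2557432·144/10000⌋=36827; principal=171990-36827=135163; balance=2557432-135163=2422269
16. interest=⌊2422269·144/10000⌋=34880; principal=171990-34880=137110; balance=2422269-137110=2285159
17. interest=⌊2285159·144/10000⌋=32906; principal=171990-32906=139084; balance=2285159-139084=2146075
18. interest=⌊2146075·144/10000⌋=30903; principal=171990-30903=141087; balance=2146075-141087=2004988
19. interest=⌊2004988·144/10000⌋=28871; principal=171990-28871=143119; balance=2004988-143119=1861869
20. interest=⌊1861869·144/10000⌋=26810; principal=171990-26810=145180; balance=1861869-145180=1716689
21. interest=⌊1716689·144/10000⌋=24720; principal=171990-24720=147270; balance=1716689-147270=1569419
22. interest=⌊1569419·144/10000⌋=22599; principal=171990-22599=149391; balance=1569419-149391=1420028
23. interest=⌊1420028·144/10000⌋=20448; principal=171990-20448=151542; balance=1420028-151542=1268486
24. interest=⌊1268486·144/10000⌋=18266; principal=171990-18266=153724; balance=1268486-153724=1114762
25. interest=⌊1114762·144/10000⌋=16052; principal=171990-16052=155938; balance=1114762-155938=958824
26. interest=⌊958824·144/10000⌋=13807; principal=171990-13807=158183; balance=958824-158183=800641
27. interest=⌊800641·144/10000⌋=11529; principal=171990-11529=160461; balance=800641-160461=640180
28. interest=⌊640180·144/10000⌋=9218; principal=171990-9218=162772; balance=640180-162772=477408
29. interest=⌊477408·144/10000⌋=6874; principal=171990-6874=165116; balance=477408-165116=312292
30. interest=⌊312292·144/10000⌋=4497; principal=171990-4497=167493; balance=312292-167493=144799
31. interest=⌊144799·144/10000⌋=2085; principal=min(171990-2085,144799)=144799; balance=144799-144799=0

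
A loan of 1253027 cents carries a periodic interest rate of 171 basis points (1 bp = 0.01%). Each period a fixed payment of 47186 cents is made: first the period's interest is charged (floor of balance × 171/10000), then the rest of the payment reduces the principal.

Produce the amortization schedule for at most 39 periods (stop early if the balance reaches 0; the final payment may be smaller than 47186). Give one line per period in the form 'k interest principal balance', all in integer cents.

1. interest=⌊1253027·171/10000⌋=21426; principal=47186-21426=25760; balance=1253027-25760=1227267
2. interest=⌊1227267·171/10000⌋=20986; principal=47186-20986=26200; balance=1227267-26200=1201067
3. interest=⌊1201067·171/10000⌋=20538; principal=47186-20538=26648; balance=1201067-26648=1174419
4. interest=⌊1174419·171/10000⌋=20082; principal=47186-20082=27104; balance=1174419-27104=1147315
5. interest=⌊1147315·171/10000⌋=19619; principal=47186-19619=27567; balance=1147315-27567=1119748
6. interest=⌊1119748·171/10000⌋=19147; principal=47186-19147=28039; balance=1119748-28039=1091709
7. interest=⌊1091709·171/10000⌋=18668; principal=47186-18668=28518; balance=1091709-28518=1063191
8. interest=⌊1063191·171/10000⌋=18180; principal=47186-18180=29006; balance=1063191-29006=1034185
9. interest=⌊1034185·171/10000⌋=17684; principal=47186-17684=29502; balance=1034185-29502=1004683
10. interest=⌊1004683·171/10000⌋=17180; principal=47186-17180=30006; balance=1004683-30006=974677
11. interest=⌊974677·171/10000⌋=16666; principal=47186-16666=30520; balance=974677-30520=944157
12. interest=⌊944157·171/10000⌋=16145; principal=47186-16145=31041; balance=944157-31041=913116
13. interest=⌊913116·171/10000⌋=15614; principal=47186-15614=31572; balance=913116-31572=881544
14. interest=⌊881544·171/10000⌋=15074; principal=47186-15074=32112; balance=881544-32112=849432
15. interest=⌊849432·171/10000⌋=14525; principal=47186-14525=32661; balance=849432-32661=816771
16. interest=⌊816771·171/10000⌋=13966; principal=47186-13966=33220; balance=816771-33220=783551
17. interest=⌊783551·171/10000⌋=13398; principal=47186-13398=33788; balance=783551-33788=749763
18. interest=⌊749763·171/10000⌋=12820; principal=47186-12820=34366; balance=749763-34366=715397
19. interest=⌊715397·171/10000⌋=12233; principal=47186-12233=34953; balance=715397-34953=680444
20. interest=⌊680444·171/10000⌋=11635; principal=47186-11635=35551; balance=680444-35551=644893
21. interest=⌊644893·171/10000⌋=11027; principal=47186-11027=36159; balance=644893-36159=608734
22. interest=⌊608734·171/10000⌋=10409; principal=47186-10409=36777; balance=608734-36777=571957
23. interest=⌊571957·171/10000⌋=9780; principal=47186-9780=37406; balance=571957-37406=534551
24. interest=⌊534551·171/10000⌋=9140; principal=47186-9140=38046; balance=534551-38046=496505
25. interest=⌊496505·171/10000⌋=8490; principal=47186-8490=38696; balance=496505-38696=457809
26. interest=⌊457809·171/10000⌋=7828; principal=47186-7828=39358; balance=457809-39358=418451
27. interest=⌊418451·171/10000⌋=7155; principal=47186-7155=40031; balance=418451-40031=378420
28. interest=⌊378420·171/10000⌋=6470; principal=47186-6470=40716; balance=378420-40716=337704
29. interest=⌊337704·171/10000⌋=5774; principal=47186-5774=41412; balance=337704-41412=296292
30. interest=⌊296292·171/10000⌋=5066; principal=47186-5066=42120; balance=296292-42120=254172
31. interest=⌊254172·171/10000⌋=4346; principal=47186-4346=42840; balance=254172-42840=211332
32. interest=⌊211332·171/10000⌋=3613; principal=47186-3613=43573; balance=211332-43573=167759
33. interest=⌊167759·171/10000⌋=2868; principal=47186-2868=44318; balance=167759-44318=123441
34. interest=⌊123441·171/10000⌋=2110; principal=47186-2110=45076; balance=123441-45076=78365
35. interest=⌊78365·171/10000⌋=1340; principal=47186-1340=45846; balance=78365-45846=32519
36. interest=⌊32519·171/10000⌋=556; principal=min(47186-556,32519)=32519; balance=32519-32519=0

1 21426 25760 1227267
2 20986 26200 1201067
3 20538 26648 1174419
4 20082 27104 1147315
5 19619 27567 1119748
6 19147 28039 1091709
7 18668 28518 1063191
8 18180 29006 1034185
9 17684 29502 1004683
10 17180 30006 974677
11 16666 30520 944157
12 16145 31041 913116
13 15614 31572 881544
14 15074 32112 849432
15 14525 32661 816771
16 13966 33220 783551
17 13398 33788 749763
18 12820 34366 715397
19 12233 34953 680444
20 11635 35551 644893
21 11027 36159 608734
22 10409 36777 571957
23 9780 37406 534551
24 9140 38046 496505
25 8490 38696 457809
26 7828 39358 418451
27 7155 40031 378420
28 6470 40716 337704
29 5774 41412 296292
30 5066 42120 254172
31 4346 42840 211332
32 3613 43573 167759
33 2868 44318 123441
34 2110 45076 78365
35 1340 45846 32519
36 556 32519 0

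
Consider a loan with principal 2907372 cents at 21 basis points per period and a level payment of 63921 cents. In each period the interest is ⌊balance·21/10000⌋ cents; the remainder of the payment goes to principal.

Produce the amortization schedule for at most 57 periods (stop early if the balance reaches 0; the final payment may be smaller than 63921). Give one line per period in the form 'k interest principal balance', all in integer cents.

1 6105 57816 2849556
2 5984 57937 2791619
3 5862 58059 2733560
4 5740 58181 2675379
5 5618 58303 2617076
6 5495 58426 2558650
7 5373 58548 2500102
8 5250 58671 2441431
9 5127 58794 2382637
10 5003 58918 2323719
11 4879 59042 2264677
12 4755 59166 2205511
13 4631 59290 2146221
14 4507 59414 2086807
15 4382 59539 2027268
16 4257 59664 1967604
17 4131 59790 1907814
18 4006 59915 1847899
19 3880 60041 1787858
20 3754 60167 1727691
21 3628 60293 1667398
22 3501 60420 1606978
23 3374 60547 1546431
24 3247 60674 1485757
25 3120 60801 1424956
26 2992 60929 1364027
27 2864 61057 1302970
28 2736 61185 1241785
29 2607 61314 1180471
30 2478 61443 1119028
31 2349 61572 1057456
32 2220 61701 995755
33 2091 61830 933925
34 1961 61960 871965
35 1831 62090 809875
36 1700 62221 747654
37 1570 62351 685303
38 1439 62482 622821
39 1307 62614 560207
40 1176 62745 497462
41 1044 62877 434585
42 912 63009 371576
43 780 63141 308435
44 647 63274 245161
45 514 63407 181754
46 381 63540 118214
47 248 63673 54541
48 114 54541 0

1. interest=⌊2907372·21/10000⌋=6105; principal=63921-6105=57816; balance=2907372-57816=2849556
2. interest=⌊2849556·21/10000⌋=5984; principal=63921-5984=57937; balance=2849556-57937=2791619
3. interest=⌊2791619·21/10000⌋=5862; principal=63921-5862=58059; balance=2791619-58059=2733560
4. interest=⌊2733560·21/10000⌋=5740; principal=63921-5740=58181; balance=2733560-58181=2675379
5. interest=⌊2675379·21/10000⌋=5618; principal=63921-5618=58303; balance=2675379-58303=2617076
6. interest=⌊2617076·21/10000⌋=5495; principal=63921-5495=58426; balance=2617076-58426=2558650
7. interest=⌊2558650·21/10000⌋=5373; principal=63921-5373=58548; balance=2558650-58548=2500102
8. interest=⌊2500102·21/10000⌋=5250; principal=63921-5250=58671; balance=2500102-58671=2441431
9. interest=⌊2441431·21/10000⌋=5127; principal=63921-5127=58794; balance=2441431-58794=2382637
10. interest=⌊2382637·21/10000⌋=5003; principal=63921-5003=58918; balance=2382637-58918=2323719
11. interest=⌊2323719·21/10000⌋=4879; principal=63921-4879=59042; balance=2323719-59042=2264677
12. interest=⌊2264677·21/10000⌋=4755; principal=63921-4755=59166; balance=2264677-59166=2205511
13. interest=⌊2205511·21/10000⌋=4631; principal=63921-4631=59290; balance=2205511-59290=2146221
14. interest=⌊2146221·21/10000⌋=4507; principal=63921-4507=59414; balance=2146221-59414=2086807
15. interest=⌊2086807·21/10000⌋=4382; principal=63921-4382=59539; balance=2086807-59539=2027268
16. interest=⌊2027268·21/10000⌋=4257; principal=63921-4257=59664; balance=2027268-59664=1967604
17. interest=⌊1967604·21/10000⌋=4131; principal=63921-4131=59790; balance=1967604-59790=1907814
18. interest=⌊1907814·21/10000⌋=4006; principal=63921-4006=59915; balance=1907814-59915=1847899
19. interest=⌊1847899·21/10000⌋=3880; principal=63921-3880=60041; balance=1847899-60041=1787858
20. interest=⌊1787858·21/10000⌋=3754; principal=63921-3754=60167; balance=1787858-60167=1727691
21. interest=⌊1727691·21/10000⌋=3628; principal=63921-3628=60293; balance=1727691-60293=1667398
22. interest=⌊1667398·21/10000⌋=3501; principal=63921-3501=60420; balance=1667398-60420=1606978
23. interest=⌊1606978·21/10000⌋=3374; principal=63921-3374=60547; balance=1606978-60547=1546431
24. interest=⌊1546431·21/10000⌋=3247; principal=63921-3247=60674; balance=1546431-60674=1485757
25. interest=⌊1485757·21/10000⌋=3120; principal=63921-3120=60801; balance=1485757-60801=1424956
26. interest=⌊1424956·21/10000⌋=2992; principal=63921-2992=60929; balance=1424956-60929=1364027
27. interest=⌊1364027·21/10000⌋=2864; principal=63921-2864=61057; balance=1364027-61057=1302970
28. interest=⌊1302970·21/10000⌋=2736; principal=63921-2736=61185; balance=1302970-61185=1241785
29. interest=⌊1241785·21/10000⌋=2607; principal=63921-2607=61314; balance=1241785-61314=1180471
30. interest=⌊1180471·21/10000⌋=2478; principal=63921-2478=61443; balance=1180471-61443=1119028
31. interest=⌊1119028·21/10000⌋=2349; principal=63921-2349=61572; balance=1119028-61572=1057456
32. interest=⌊1057456·21/10000⌋=2220; principal=63921-2220=61701; balance=1057456-61701=995755
33. interest=⌊995755·21/10000⌋=2091; principal=63921-2091=61830; balance=995755-61830=933925
34. interest=⌊933925·21/10000⌋=1961; principal=63921-1961=61960; balance=933925-61960=871965
35. interest=⌊871965·21/10000⌋=1831; principal=63921-1831=62090; balance=871965-62090=809875
36. interest=⌊809875·21/10000⌋=1700; principal=63921-1700=62221; balance=809875-62221=747654
37. interest=⌊747654·21/10000⌋=1570; principal=63921-1570=62351; balance=747654-62351=685303
38. interest=⌊685303·21/10000⌋=1439; principal=63921-1439=62482; balance=685303-62482=622821
39. interest=⌊622821·21/10000⌋=1307; principal=63921-1307=62614; balance=622821-62614=560207
40. interest=⌊560207·21/10000⌋=1176; principal=63921-1176=62745; balance=560207-62745=497462
41. interest=⌊497462·21/10000⌋=1044; principal=63921-1044=62877; balance=497462-62877=434585
42. interest=⌊434585·21/10000⌋=912; principal=63921-912=63009; balance=434585-63009=371576
43. interest=⌊371576·21/10000⌋=780; principal=63921-780=63141; balance=371576-63141=308435
44. interest=⌊308435·21/10000⌋=647; principal=63921-647=63274; balance=308435-63274=245161
45. interest=⌊245161·21/10000⌋=514; principal=63921-514=63407; balance=245161-63407=181754
46. interest=⌊181754·21/10000⌋=381; principal=63921-381=63540; balance=181754-63540=118214
47. interest=⌊118214·21/10000⌋=248; principal=63921-248=63673; balance=118214-63673=54541
48. interest=⌊54541·21/10000⌋=114; principal=min(63921-114,54541)=54541; balance=54541-54541=0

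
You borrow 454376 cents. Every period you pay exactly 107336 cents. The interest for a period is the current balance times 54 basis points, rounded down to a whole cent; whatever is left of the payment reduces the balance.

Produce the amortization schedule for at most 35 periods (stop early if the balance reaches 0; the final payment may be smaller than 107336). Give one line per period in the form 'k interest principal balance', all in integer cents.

1 2453 104883 349493
2 1887 105449 244044
3 1317 106019 138025
4 745 106591 31434
5 169 31434 0

1. interest=⌊454376·54/10000⌋=2453; principal=107336-2453=104883; balance=454376-104883=349493
2. interest=⌊349493·54/10000⌋=1887; principal=107336-1887=105449; balance=349493-105449=244044
3. interest=⌊244044·54/10000⌋=1317; principal=107336-1317=106019; balance=244044-106019=138025
4. interest=⌊138025·54/10000⌋=745; principal=107336-745=106591; balance=138025-106591=31434
5. interest=⌊31434·54/10000⌋=169; principal=min(107336-169,31434)=31434; balance=31434-31434=0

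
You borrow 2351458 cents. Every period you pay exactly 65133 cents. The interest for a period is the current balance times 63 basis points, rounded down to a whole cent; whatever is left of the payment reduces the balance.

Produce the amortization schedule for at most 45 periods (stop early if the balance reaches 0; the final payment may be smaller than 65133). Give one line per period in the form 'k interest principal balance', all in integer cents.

1 14814 50319 2301139
2 14497 50636 2250503
3 14178 50955 2199548
4 13857 51276 2148272
5 13534 51599 2096673
6 13209 51924 2044749
7 12881 52252 1992497
8 12552 52581 1939916
9 12221 52912 1887004
10 11888 53245 1833759
11 11552 53581 1780178
12 11215 53918 1726260
13 10875 54258 1672002
14 10533 54600 1617402
15 10189 54944 1562458
16 9843 55290 1507168
17 9495 55638 1451530
18 9144 55989 1395541
19 8791 56342 1339199
20 8436 56697 1282502
21 8079 57054 1225448
22 7720 57413 1168035
23 7358 57775 1110260
24 6994 58139 1052121
25 6628 58505 993616
26 6259 58874 934742
27 5888 59245 875497
28 5515 59618 815879
29 5140 59993 755886
30 4762 60371 695515
31 4381 60752 634763
32 3999 61134 573629
33 3613 61520 512109
34 3226 61907 450202
35 2836 62297 387905
36 2443 62690 325215
37 2048 63085 262130
38 1651 63482 198648
39 1251 63882 134766
40 849 64284 70482
41 444 64689 5793
42 36 5793 0

1. interest=⌊2351458·63/10000⌋=14814; principal=65133-14814=50319; balance=2351458-50319=2301139
2. interest=⌊2301139·63/10000⌋=14497; principal=65133-14497=50636; balance=2301139-50636=2250503
3. interest=⌊2250503·63/10000⌋=14178; principal=65133-14178=50955; balance=2250503-50955=2199548
4. interest=⌊2199548·63/10000⌋=13857; principal=65133-13857=51276; balance=2199548-51276=2148272
5. interest=⌊2148272·63/10000⌋=13534; principal=65133-13534=51599; balance=2148272-51599=2096673
6. interest=⌊2096673·63/10000⌋=13209; principal=65133-13209=51924; balance=2096673-51924=2044749
7. interest=⌊2044749·63/10000⌋=12881; principal=65133-12881=52252; balance=2044749-52252=1992497
8. interest=⌊1992497·63/10000⌋=12552; principal=65133-12552=52581; balance=1992497-52581=1939916
9. interest=⌊1939916·63/10000⌋=12221; principal=65133-12221=52912; balance=1939916-52912=1887004
10. interest=⌊1887004·63/10000⌋=11888; principal=65133-11888=53245; balance=1887004-53245=1833759
11. interest=⌊1833759·63/10000⌋=11552; principal=65133-11552=53581; balance=1833759-53581=1780178
12. interest=⌊1780178·63/10000⌋=11215; principal=65133-11215=53918; balance=1780178-53918=1726260
13. interest=⌊1726260·63/10000⌋=10875; principal=65133-10875=54258; balance=1726260-54258=1672002
14. interest=⌊1672002·63/10000⌋=10533; principal=65133-10533=54600; balance=1672002-54600=1617402
15. interest=⌊1617402·63/10000⌋=10189; principal=65133-10189=54944; balance=1617402-54944=1562458
16. interest=⌊1562458·63/10000⌋=9843; principal=65133-9843=55290; balance=1562458-55290=1507168
17. interest=⌊1507168·63/10000⌋=9495; principal=65133-9495=55638; balance=1507168-55638=1451530
18. interest=⌊1451530·63/10000⌋=9144; principal=65133-9144=55989; balance=1451530-55989=1395541
19. interest=⌊1395541·63/10000⌋=8791; principal=65133-8791=56342; balance=1395541-56342=1339199
20. interest=⌊1339199·63/10000⌋=8436; principal=65133-8436=56697; balance=1339199-56697=1282502
21. interest=⌊1282502·63/10000⌋=8079; principal=65133-8079=57054; balance=1282502-57054=1225448
22. interest=⌊1225448·63/10000⌋=7720; principal=65133-7720=57413; balance=1225448-57413=1168035
23. interest=⌊1168035·63/10000⌋=7358; principal=65133-7358=57775; balance=1168035-57775=1110260
24. interest=⌊1110260·63/10000⌋=6994; principal=65133-6994=58139; balance=1110260-58139=1052121
25. interest=⌊1052121·63/10000⌋=6628; principal=65133-6628=58505; balance=1052121-58505=993616
26. interest=⌊993616·63/10000⌋=6259; principal=65133-6259=58874; balance=993616-58874=934742
27. interest=⌊934742·63/10000⌋=5888; principal=65133-5888=59245; balance=934742-59245=875497
28. interest=⌊875497·63/10000⌋=5515; principal=65133-5515=59618; balance=875497-59618=815879
29. interest=⌊815879·63/10000⌋=5140; principal=65133-5140=59993; balance=815879-59993=755886
30. interest=⌊755886·63/10000⌋=4762; principal=65133-4762=60371; balance=755886-60371=695515
31. interest=⌊695515·63/10000⌋=4381; principal=65133-4381=60752; balance=695515-60752=634763
32. interest=⌊634763·63/10000⌋=3999; principal=65133-3999=61134; balance=634763-61134=573629
33. interest=⌊573629·63/10000⌋=3613; principal=65133-3613=61520; balance=573629-61520=512109
34. interest=⌊512109·63/10000⌋=3226; principal=65133-3226=61907; balance=512109-61907=450202
35. interest=⌊450202·63/10000⌋=2836; principal=65133-2836=62297; balance=450202-62297=387905
36. interest=⌊387905·63/10000⌋=2443; principal=65133-2443=62690; balance=387905-62690=325215
37. interest=⌊325215·63/10000⌋=2048; principal=65133-2048=63085; balance=325215-63085=262130
38. interest=⌊262130·63/10000⌋=1651; principal=65133-1651=63482; balance=262130-63482=198648
39. interest=⌊198648·63/10000⌋=1251; principal=65133-1251=63882; balance=198648-63882=134766
40. interest=⌊134766·63/10000⌋=849; principal=65133-849=64284; balance=134766-64284=70482
41. interest=⌊70482·63/10000⌋=444; principal=65133-444=64689; balance=70482-64689=5793
42. interest=⌊5793·63/10000⌋=36; principal=min(65133-36,5793)=5793; balance=5793-5793=0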